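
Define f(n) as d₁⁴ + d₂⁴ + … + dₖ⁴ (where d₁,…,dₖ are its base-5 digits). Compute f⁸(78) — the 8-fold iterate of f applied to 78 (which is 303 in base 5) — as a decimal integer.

674

78 = (3,0,3)_5 → 3⁴ + 0⁴ + 3⁴ = 162
162 = (1,1,2,2)_5 → 1⁴ + 1⁴ + 2⁴ + 2⁴ = 34
34 = (1,1,4)_5 → 1⁴ + 1⁴ + 4⁴ = 258
258 = (2,0,1,3)_5 → 2⁴ + 0⁴ + 1⁴ + 3⁴ = 98
98 = (3,4,3)_5 → 3⁴ + 4⁴ + 3⁴ = 418
418 = (3,1,3,3)_5 → 3⁴ + 1⁴ + 3⁴ + 3⁴ = 244
244 = (1,4,3,4)_5 → 1⁴ + 4⁴ + 3⁴ + 4⁴ = 594
594 = (4,3,3,4)_5 → 4⁴ + 3⁴ + 3⁴ + 4⁴ = 674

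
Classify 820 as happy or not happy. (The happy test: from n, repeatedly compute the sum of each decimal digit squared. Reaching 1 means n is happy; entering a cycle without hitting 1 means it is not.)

820 → 8² + 2² + 0² = 68
68 → 6² + 8² = 100
100 → 1² + 0² + 0² = 1  — reached 1.

happy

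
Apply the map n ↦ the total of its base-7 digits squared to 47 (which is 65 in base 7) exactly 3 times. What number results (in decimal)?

45

47 = (6,5)_7 → 6² + 5² = 36 + 25 = 61
61 = (1,1,5)_7 → 1² + 1² + 5² = 1 + 1 + 25 = 27
27 = (3,6)_7 → 3² + 6² = 9 + 36 = 45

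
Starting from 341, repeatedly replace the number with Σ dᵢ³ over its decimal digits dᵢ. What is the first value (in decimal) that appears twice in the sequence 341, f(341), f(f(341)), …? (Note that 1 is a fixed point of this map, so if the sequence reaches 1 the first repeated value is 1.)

341 → 3³ + 4³ + 1³ = 27 + 64 + 1 = 92
92 → 9³ + 2³ = 729 + 8 = 737
737 → 7³ + 3³ + 7³ = 343 + 27 + 343 = 713
713 → 7³ + 1³ + 3³ = 343 + 1 + 27 = 371
371 → 3³ + 7³ + 1³ = 27 + 343 + 1 = 371  — 371 already appeared earlier.

371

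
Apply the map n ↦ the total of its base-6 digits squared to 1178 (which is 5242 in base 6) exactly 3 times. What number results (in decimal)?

1178 = (5,2,4,2)_6 → 5² + 2² + 4² + 2² = 49
49 = (1,2,1)_6 → 1² + 2² + 1² = 6
6 = (1,0)_6 → 1² + 0² = 1

1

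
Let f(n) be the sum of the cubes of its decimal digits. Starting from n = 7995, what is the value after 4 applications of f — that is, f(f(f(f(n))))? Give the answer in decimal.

7995 → 1926
1926 → 954
954 → 918
918 → 1242

1242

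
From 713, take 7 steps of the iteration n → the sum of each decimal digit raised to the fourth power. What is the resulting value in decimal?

882

713 → 7⁴ + 1⁴ + 3⁴ = 2483
2483 → 2⁴ + 4⁴ + 8⁴ + 3⁴ = 4449
4449 → 4⁴ + 4⁴ + 4⁴ + 9⁴ = 7329
7329 → 7⁴ + 3⁴ + 2⁴ + 9⁴ = 9059
9059 → 9⁴ + 0⁴ + 5⁴ + 9⁴ = 13747
13747 → 1⁴ + 3⁴ + 7⁴ + 4⁴ + 7⁴ = 5140
5140 → 5⁴ + 1⁴ + 4⁴ + 0⁴ = 882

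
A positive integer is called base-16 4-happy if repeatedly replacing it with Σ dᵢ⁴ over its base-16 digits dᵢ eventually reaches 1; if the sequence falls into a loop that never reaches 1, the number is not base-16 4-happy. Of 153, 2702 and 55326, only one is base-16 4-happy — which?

153: 153 → 13122 → 434 → 14658 → 6914 → 14658  — repeats 14658 (not base-16 4-happy)
2702: 2702 → 52512 → 49313 → 30737 → 6499 → 7939 → 50707 → 22114 → 3233 → 30737  — repeats 30737 (not base-16 4-happy)
55326: 55326 → 71074 → 10643 → 13219 → 10243 → 4193 → 1298 → 642 → 4128 → 17 → 2 → 16 → 1  — reaches 1 (base-16 4-happy)

55326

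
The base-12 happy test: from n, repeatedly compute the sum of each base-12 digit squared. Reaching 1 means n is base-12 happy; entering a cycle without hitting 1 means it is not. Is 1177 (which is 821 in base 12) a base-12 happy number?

not base-12 happy

1177 = (8,2,1)_12 → 8² + 2² + 1² = 64 + 4 + 1 = 69
69 = (5,9)_12 → 5² + 9² = 25 + 81 = 106
106 = (8,10)_12 → 8² + 10² = 64 + 100 = 164
164 = (1,1,8)_12 → 1² + 1² + 8² = 1 + 1 + 64 = 66
66 = (5,6)_12 → 5² + 6² = 25 + 36 = 61
61 = (5,1)_12 → 5² + 1² = 25 + 1 = 26
26 = (2,2)_12 → 2² + 2² = 4 + 4 = 8
8 = (8)_12 → 8² = 64
64 = (5,4)_12 → 5² + 4² = 25 + 16 = 41
41 = (3,5)_12 → 3² + 5² = 9 + 25 = 34
34 = (2,10)_12 → 2² + 10² = 4 + 100 = 104
104 = (8,8)_12 → 8² + 8² = 64 + 64 = 128
128 = (10,8)_12 → 10² + 8² = 100 + 64 = 164  — 164 already seen; the sequence cycles without reaching 1.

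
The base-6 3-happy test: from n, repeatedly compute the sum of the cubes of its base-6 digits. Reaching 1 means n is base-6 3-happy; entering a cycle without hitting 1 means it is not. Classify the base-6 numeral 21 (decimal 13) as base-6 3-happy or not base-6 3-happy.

13 = (2,1)_6 → 2³ + 1³ = 9
9 = (1,3)_6 → 1³ + 3³ = 28
28 = (4,4)_6 → 4³ + 4³ = 128
128 = (3,3,2)_6 → 3³ + 3³ + 2³ = 62
62 = (1,4,2)_6 → 1³ + 4³ + 2³ = 73
73 = (2,0,1)_6 → 2³ + 0³ + 1³ = 9  — 9 already seen; the sequence cycles without reaching 1.

not base-6 3-happy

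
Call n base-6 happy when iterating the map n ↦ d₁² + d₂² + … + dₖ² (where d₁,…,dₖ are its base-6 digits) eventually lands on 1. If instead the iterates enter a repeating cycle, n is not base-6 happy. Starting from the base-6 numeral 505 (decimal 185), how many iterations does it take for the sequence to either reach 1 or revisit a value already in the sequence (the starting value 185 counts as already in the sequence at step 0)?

185 = (5,0,5)_6 → 5² + 0² + 5² = 25 + 0 + 25 = 50
50 = (1,2,2)_6 → 1² + 2² + 2² = 1 + 4 + 4 = 9
9 = (1,3)_6 → 1² + 3² = 1 + 9 = 10
10 = (1,4)_6 → 1² + 4² = 1 + 16 = 17
17 = (2,5)_6 → 2² + 5² = 4 + 25 = 29
29 = (4,5)_6 → 4² + 5² = 16 + 25 = 41
41 = (1,0,5)_6 → 1² + 0² + 5² = 1 + 0 + 25 = 26
26 = (4,2)_6 → 4² + 2² = 16 + 4 = 20
20 = (3,2)_6 → 3² + 2² = 9 + 4 = 13
13 = (2,1)_6 → 2² + 1² = 4 + 1 = 5
5 = (5)_6 → 5² = 25
25 = (4,1)_6 → 4² + 1² = 16 + 1 = 17  — 17 repeats.
That took 12 steps.

12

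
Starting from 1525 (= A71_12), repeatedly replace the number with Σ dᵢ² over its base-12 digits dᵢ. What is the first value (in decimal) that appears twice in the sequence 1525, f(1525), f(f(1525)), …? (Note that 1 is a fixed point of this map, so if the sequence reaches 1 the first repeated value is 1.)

100

1525 = (10,7,1)_12 → 10² + 7² + 1² = 100 + 49 + 1 = 150
150 = (1,0,6)_12 → 1² + 0² + 6² = 1 + 0 + 36 = 37
37 = (3,1)_12 → 3² + 1² = 9 + 1 = 10
10 = (10)_12 → 10² = 100
100 = (8,4)_12 → 8² + 4² = 64 + 16 = 80
80 = (6,8)_12 → 6² + 8² = 36 + 64 = 100  — 100 already appeared earlier.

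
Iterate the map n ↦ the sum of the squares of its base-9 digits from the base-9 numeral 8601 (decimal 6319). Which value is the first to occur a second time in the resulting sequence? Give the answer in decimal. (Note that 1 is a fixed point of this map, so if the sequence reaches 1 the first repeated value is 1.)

1

6319 = (8,6,0,1)_9 → 101
101 = (1,2,2)_9 → 9
9 = (1,0)_9 → 1  — reached the fixed point 1.
1 → 1, so 1 is the first repeated value.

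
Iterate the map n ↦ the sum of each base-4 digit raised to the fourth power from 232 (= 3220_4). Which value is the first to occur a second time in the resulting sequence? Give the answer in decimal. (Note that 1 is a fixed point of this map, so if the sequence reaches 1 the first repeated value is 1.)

232 = (3,2,2,0)_4 → 113
113 = (1,3,0,1)_4 → 83
83 = (1,1,0,3)_4 → 83  — 83 already appeared earlier.

83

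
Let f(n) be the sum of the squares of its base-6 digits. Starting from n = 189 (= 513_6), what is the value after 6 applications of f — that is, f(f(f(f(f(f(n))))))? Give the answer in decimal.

29

189 = (5,1,3)_6 → 35
35 = (5,5)_6 → 50
50 = (1,2,2)_6 → 9
9 = (1,3)_6 → 10
10 = (1,4)_6 → 17
17 = (2,5)_6 → 29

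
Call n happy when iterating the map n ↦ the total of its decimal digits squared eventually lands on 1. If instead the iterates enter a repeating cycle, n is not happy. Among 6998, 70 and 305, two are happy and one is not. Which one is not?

6998: 6998 → 262 → 44 → 32 → 13 → 10 → 1  — reaches 1 (happy)
70: 70 → 49 → 97 → 130 → 10 → 1  — reaches 1 (happy)
305: 305 → 34 → 25 → 29 → 85 → 89 → 145 → 42 → 20 → 4 → 16 → 37 → 58 → 89  — repeats 89 (not happy)

305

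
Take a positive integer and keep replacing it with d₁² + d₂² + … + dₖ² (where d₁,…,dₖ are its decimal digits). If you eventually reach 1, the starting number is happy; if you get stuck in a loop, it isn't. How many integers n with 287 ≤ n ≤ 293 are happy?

2

287: 287 → 117 → 51 → 26 → 40 → 16 → 37 → 58 → 89 → 145 → 42 → 20 → 4 → 16  (repeats 16)
288: 288 → 132 → 14 → 17 → 50 → 25 → 29 → 85 → 89 → 145 → 42 → 20 → 4 → 16 → 37 → 58 → 89  (repeats 89)
289: 289 → 149 → 98 → 145 → 42 → 20 → 4 → 16 → 37 → 58 → 89 → 145  (repeats 145)
290: 290 → 85 → 89 → 145 → 42 → 20 → 4 → 16 → 37 → 58 → 89  (repeats 89)
291: 291 → 86 → 100 → 1  (reaches 1)
292: 292 → 89 → 145 → 42 → 20 → 4 → 16 → 37 → 58 → 89  (repeats 89)
293: 293 → 94 → 97 → 130 → 10 → 1  (reaches 1)
happy: 291, 293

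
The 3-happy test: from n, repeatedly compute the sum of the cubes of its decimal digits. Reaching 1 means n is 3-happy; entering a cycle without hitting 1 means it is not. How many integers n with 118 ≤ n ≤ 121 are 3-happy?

118: 118 → 514 → 190 → 730 → 370 → 370  (repeats 370)
119: 119 → 731 → 371 → 371  (repeats 371)
120: 120 → 9 → 729 → 1080 → 513 → 153 → 153  (repeats 153)
121: 121 → 10 → 1  (reaches 1)
3-happy: 121

1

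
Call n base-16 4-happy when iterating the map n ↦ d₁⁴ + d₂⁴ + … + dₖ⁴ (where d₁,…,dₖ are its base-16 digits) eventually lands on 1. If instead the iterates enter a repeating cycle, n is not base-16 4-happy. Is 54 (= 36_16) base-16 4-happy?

base-16 4-happy

54 = (3,6)_16 → 3⁴ + 6⁴ = 81 + 1296 = 1377
1377 = (5,6,1)_16 → 5⁴ + 6⁴ + 1⁴ = 625 + 1296 + 1 = 1922
1922 = (7,8,2)_16 → 7⁴ + 8⁴ + 2⁴ = 2401 + 4096 + 16 = 6513
6513 = (1,9,7,1)_16 → 1⁴ + 9⁴ + 7⁴ + 1⁴ = 1 + 6561 + 2401 + 1 = 8964
8964 = (2,3,0,4)_16 → 2⁴ + 3⁴ + 0⁴ + 4⁴ = 16 + 81 + 0 + 256 = 353
353 = (1,6,1)_16 → 1⁴ + 6⁴ + 1⁴ = 1 + 1296 + 1 = 1298
1298 = (5,1,2)_16 → 5⁴ + 1⁴ + 2⁴ = 625 + 1 + 16 = 642
642 = (2,8,2)_16 → 2⁴ + 8⁴ + 2⁴ = 16 + 4096 + 16 = 4128
4128 = (1,0,2,0)_16 → 1⁴ + 0⁴ + 2⁴ + 0⁴ = 1 + 0 + 16 + 0 = 17
17 = (1,1)_16 → 1⁴ + 1⁴ = 1 + 1 = 2
2 = (2)_16 → 2⁴ = 16
16 = (1,0)_16 → 1⁴ + 0⁴ = 1 + 0 = 1  — reached 1.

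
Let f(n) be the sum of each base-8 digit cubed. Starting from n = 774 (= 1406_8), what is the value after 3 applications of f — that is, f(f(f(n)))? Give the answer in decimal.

92

774 = (1,4,0,6)_8 → 281
281 = (4,3,1)_8 → 92
92 = (1,3,4)_8 → 92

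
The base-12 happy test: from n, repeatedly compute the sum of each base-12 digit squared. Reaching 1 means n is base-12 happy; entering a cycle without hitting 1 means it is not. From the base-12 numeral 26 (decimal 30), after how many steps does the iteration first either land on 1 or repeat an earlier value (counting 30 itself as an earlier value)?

30 = (2,6)_12 → 40
40 = (3,4)_12 → 25
25 = (2,1)_12 → 5
5 = (5)_12 → 25  — 25 repeats.
That took 4 steps.

4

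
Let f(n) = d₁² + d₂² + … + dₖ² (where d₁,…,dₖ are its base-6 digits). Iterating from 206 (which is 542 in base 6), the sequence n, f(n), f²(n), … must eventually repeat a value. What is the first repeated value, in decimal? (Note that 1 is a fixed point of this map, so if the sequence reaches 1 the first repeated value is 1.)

26

206 = (5,4,2)_6 → 5² + 4² + 2² = 45
45 = (1,1,3)_6 → 1² + 1² + 3² = 11
11 = (1,5)_6 → 1² + 5² = 26
26 = (4,2)_6 → 4² + 2² = 20
20 = (3,2)_6 → 3² + 2² = 13
13 = (2,1)_6 → 2² + 1² = 5
5 = (5)_6 → 5² = 25
25 = (4,1)_6 → 4² + 1² = 17
17 = (2,5)_6 → 2² + 5² = 29
29 = (4,5)_6 → 4² + 5² = 41
41 = (1,0,5)_6 → 1² + 0² + 5² = 26  — 26 already appeared earlier.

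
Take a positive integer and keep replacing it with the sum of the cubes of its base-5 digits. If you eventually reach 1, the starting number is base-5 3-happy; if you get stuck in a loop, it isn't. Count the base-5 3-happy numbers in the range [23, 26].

23: 23 → 91 → 55 → 9 → 65 → 35 → 9  (repeats 9)
24: 24 → 128 → 28 → 28  (repeats 28)
25: 25 → 1  (reaches 1)
26: 26 → 2 → 8 → 28 → 28  (repeats 28)
base-5 3-happy: 25

1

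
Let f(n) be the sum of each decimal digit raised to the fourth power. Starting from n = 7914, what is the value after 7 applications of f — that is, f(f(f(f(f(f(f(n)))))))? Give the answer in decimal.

4179

7914 → 7⁴ + 9⁴ + 1⁴ + 4⁴ = 9219
9219 → 9⁴ + 2⁴ + 1⁴ + 9⁴ = 13139
13139 → 1⁴ + 3⁴ + 1⁴ + 3⁴ + 9⁴ = 6725
6725 → 6⁴ + 7⁴ + 2⁴ + 5⁴ = 4338
4338 → 4⁴ + 3⁴ + 3⁴ + 8⁴ = 4514
4514 → 4⁴ + 5⁴ + 1⁴ + 4⁴ = 1138
1138 → 1⁴ + 1⁴ + 3⁴ + 8⁴ = 4179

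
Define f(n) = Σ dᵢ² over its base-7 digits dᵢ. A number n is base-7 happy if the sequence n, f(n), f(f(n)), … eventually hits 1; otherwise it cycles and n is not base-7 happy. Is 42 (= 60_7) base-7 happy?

not base-7 happy

42 = (6,0)_7 → 6² + 0² = 36 + 0 = 36
36 = (5,1)_7 → 5² + 1² = 25 + 1 = 26
26 = (3,5)_7 → 3² + 5² = 9 + 25 = 34
34 = (4,6)_7 → 4² + 6² = 16 + 36 = 52
52 = (1,0,3)_7 → 1² + 0² + 3² = 1 + 0 + 9 = 10
10 = (1,3)_7 → 1² + 3² = 1 + 9 = 10  — 10 already seen; the sequence cycles without reaching 1.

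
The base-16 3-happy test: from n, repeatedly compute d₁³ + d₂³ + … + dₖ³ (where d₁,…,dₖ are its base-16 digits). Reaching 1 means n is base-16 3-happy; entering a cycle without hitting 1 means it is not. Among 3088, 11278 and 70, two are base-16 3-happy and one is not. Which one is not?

3088

3088: 3088 → 1729 → 1945 → 1801 → 1072 → 91 → 1456 → 1456  — repeats 1456 (not base-16 3-happy)
11278: 11278 → 4480 → 514 → 16 → 1  — reaches 1 (base-16 3-happy)
70: 70 → 280 → 514 → 16 → 1  — reaches 1 (base-16 3-happy)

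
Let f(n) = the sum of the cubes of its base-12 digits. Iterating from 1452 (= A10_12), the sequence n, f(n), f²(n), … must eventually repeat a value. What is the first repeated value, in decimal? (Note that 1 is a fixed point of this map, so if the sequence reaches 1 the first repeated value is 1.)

1001

1452 = (10,1,0)_12 → 10³ + 1³ + 0³ = 1000 + 1 + 0 = 1001
1001 = (6,11,5)_12 → 6³ + 11³ + 5³ = 216 + 1331 + 125 = 1672
1672 = (11,7,4)_12 → 11³ + 7³ + 4³ = 1331 + 343 + 64 = 1738
1738 = (1,0,0,10)_12 → 1³ + 0³ + 0³ + 10³ = 1 + 0 + 0 + 1000 = 1001  — 1001 already appeared earlier.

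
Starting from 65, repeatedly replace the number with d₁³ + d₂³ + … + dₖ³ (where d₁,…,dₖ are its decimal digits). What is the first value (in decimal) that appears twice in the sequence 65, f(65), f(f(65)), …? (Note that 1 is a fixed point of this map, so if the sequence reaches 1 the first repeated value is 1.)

65 → 6³ + 5³ = 341
341 → 3³ + 4³ + 1³ = 92
92 → 9³ + 2³ = 737
737 → 7³ + 3³ + 7³ = 713
713 → 7³ + 1³ + 3³ = 371
371 → 3³ + 7³ + 1³ = 371  — 371 already appeared earlier.

371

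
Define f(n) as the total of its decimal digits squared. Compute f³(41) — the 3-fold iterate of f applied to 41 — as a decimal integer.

41 → 4² + 1² = 16 + 1 = 17
17 → 1² + 7² = 1 + 49 = 50
50 → 5² + 0² = 25 + 0 = 25

25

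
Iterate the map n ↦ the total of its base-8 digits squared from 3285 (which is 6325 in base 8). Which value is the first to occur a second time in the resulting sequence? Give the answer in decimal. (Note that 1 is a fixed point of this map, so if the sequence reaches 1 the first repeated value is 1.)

16

3285 = (6,3,2,5)_8 → 6² + 3² + 2² + 5² = 36 + 9 + 4 + 25 = 74
74 = (1,1,2)_8 → 1² + 1² + 2² = 1 + 1 + 4 = 6
6 = (6)_8 → 6² = 36
36 = (4,4)_8 → 4² + 4² = 16 + 16 = 32
32 = (4,0)_8 → 4² + 0² = 16 + 0 = 16
16 = (2,0)_8 → 2² + 0² = 4 + 0 = 4
4 = (4)_8 → 4² = 16  — 16 already appeared earlier.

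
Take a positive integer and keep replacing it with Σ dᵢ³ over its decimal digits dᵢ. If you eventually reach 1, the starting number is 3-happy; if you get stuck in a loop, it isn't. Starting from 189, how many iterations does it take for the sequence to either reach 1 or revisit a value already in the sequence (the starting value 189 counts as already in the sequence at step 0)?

189 → 1³ + 8³ + 9³ = 1242
1242 → 1³ + 2³ + 4³ + 2³ = 81
81 → 8³ + 1³ = 513
513 → 5³ + 1³ + 3³ = 153
153 → 1³ + 5³ + 3³ = 153  — 153 repeats.
That took 5 steps.

5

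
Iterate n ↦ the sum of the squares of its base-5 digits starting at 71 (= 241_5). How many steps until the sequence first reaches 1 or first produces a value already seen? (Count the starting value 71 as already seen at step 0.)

4

71 = (2,4,1)_5 → 2² + 4² + 1² = 21
21 = (4,1)_5 → 4² + 1² = 17
17 = (3,2)_5 → 3² + 2² = 13
13 = (2,3)_5 → 2² + 3² = 13  — 13 repeats.
That took 4 steps.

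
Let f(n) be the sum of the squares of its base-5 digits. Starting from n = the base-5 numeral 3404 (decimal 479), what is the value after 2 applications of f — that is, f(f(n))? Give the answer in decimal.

11

479 = (3,4,0,4)_5 → 3² + 4² + 0² + 4² = 41
41 = (1,3,1)_5 → 1² + 3² + 1² = 11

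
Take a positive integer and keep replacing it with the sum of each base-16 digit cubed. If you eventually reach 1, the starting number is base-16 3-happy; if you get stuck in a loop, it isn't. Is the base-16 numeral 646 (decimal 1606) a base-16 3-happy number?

not base-16 3-happy

1606 = (6,4,6)_16 → 6³ + 4³ + 6³ = 216 + 64 + 216 = 496
496 = (1,15,0)_16 → 1³ + 15³ + 0³ = 1 + 3375 + 0 = 3376
3376 = (13,3,0)_16 → 13³ + 3³ + 0³ = 2197 + 27 + 0 = 2224
2224 = (8,11,0)_16 → 8³ + 11³ + 0³ = 512 + 1331 + 0 = 1843
1843 = (7,3,3)_16 → 7³ + 3³ + 3³ = 343 + 27 + 27 = 397
397 = (1,8,13)_16 → 1³ + 8³ + 13³ = 1 + 512 + 2197 = 2710
2710 = (10,9,6)_16 → 10³ + 9³ + 6³ = 1000 + 729 + 216 = 1945
1945 = (7,9,9)_16 → 7³ + 9³ + 9³ = 343 + 729 + 729 = 1801
1801 = (7,0,9)_16 → 7³ + 0³ + 9³ = 343 + 0 + 729 = 1072
1072 = (4,3,0)_16 → 4³ + 3³ + 0³ = 64 + 27 + 0 = 91
91 = (5,11)_16 → 5³ + 11³ = 125 + 1331 = 1456
1456 = (5,11,0)_16 → 5³ + 11³ + 0³ = 125 + 1331 + 0 = 1456  — 1456 already seen; the sequence cycles without reaching 1.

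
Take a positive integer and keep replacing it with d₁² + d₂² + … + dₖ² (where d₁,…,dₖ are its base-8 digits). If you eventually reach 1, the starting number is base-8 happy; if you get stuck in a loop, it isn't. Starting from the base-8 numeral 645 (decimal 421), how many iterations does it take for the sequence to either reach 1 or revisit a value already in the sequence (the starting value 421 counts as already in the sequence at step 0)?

421 = (6,4,5)_8 → 77
77 = (1,1,5)_8 → 27
27 = (3,3)_8 → 18
18 = (2,2)_8 → 8
8 = (1,0)_8 → 1  — reached 1.
That took 5 steps.

5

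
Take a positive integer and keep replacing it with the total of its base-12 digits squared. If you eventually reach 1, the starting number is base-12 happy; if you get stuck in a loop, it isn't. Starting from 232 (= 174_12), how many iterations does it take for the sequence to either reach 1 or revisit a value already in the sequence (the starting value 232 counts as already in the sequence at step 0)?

11

232 = (1,7,4)_12 → 66
66 = (5,6)_12 → 61
61 = (5,1)_12 → 26
26 = (2,2)_12 → 8
8 = (8)_12 → 64
64 = (5,4)_12 → 41
41 = (3,5)_12 → 34
34 = (2,10)_12 → 104
104 = (8,8)_12 → 128
128 = (10,8)_12 → 164
164 = (1,1,8)_12 → 66  — 66 repeats.
That took 11 steps.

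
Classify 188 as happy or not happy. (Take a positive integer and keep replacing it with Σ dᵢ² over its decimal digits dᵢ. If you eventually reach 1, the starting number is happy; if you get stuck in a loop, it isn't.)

188 → 1² + 8² + 8² = 129
129 → 1² + 2² + 9² = 86
86 → 8² + 6² = 100
100 → 1² + 0² + 0² = 1  — reached 1.

happy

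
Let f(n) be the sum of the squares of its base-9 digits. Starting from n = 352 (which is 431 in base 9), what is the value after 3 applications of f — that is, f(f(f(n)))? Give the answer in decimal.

74

352 = (4,3,1)_9 → 4² + 3² + 1² = 26
26 = (2,8)_9 → 2² + 8² = 68
68 = (7,5)_9 → 7² + 5² = 74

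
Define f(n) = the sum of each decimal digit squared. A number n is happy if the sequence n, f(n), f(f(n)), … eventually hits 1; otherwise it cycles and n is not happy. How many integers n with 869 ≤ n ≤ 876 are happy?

1

869: 869 → 181 → 66 → 72 → 53 → 34 → 25 → 29 → 85 → 89 → 145 → 42 → 20 → 4 → 16 → 37 → 58 → 89  (repeats 89)
870: 870 → 113 → 11 → 2 → 4 → 16 → 37 → 58 → 89 → 145 → 42 → 20 → 4  (repeats 4)
871: 871 → 114 → 18 → 65 → 61 → 37 → 58 → 89 → 145 → 42 → 20 → 4 → 16 → 37  (repeats 37)
872: 872 → 117 → 51 → 26 → 40 → 16 → 37 → 58 → 89 → 145 → 42 → 20 → 4 → 16  (repeats 16)
873: 873 → 122 → 9 → 81 → 65 → 61 → 37 → 58 → 89 → 145 → 42 → 20 → 4 → 16 → 37  (repeats 37)
874: 874 → 129 → 86 → 100 → 1  (reaches 1)
875: 875 → 138 → 74 → 65 → 61 → 37 → 58 → 89 → 145 → 42 → 20 → 4 → 16 → 37  (repeats 37)
876: 876 → 149 → 98 → 145 → 42 → 20 → 4 → 16 → 37 → 58 → 89 → 145  (repeats 145)
happy: 874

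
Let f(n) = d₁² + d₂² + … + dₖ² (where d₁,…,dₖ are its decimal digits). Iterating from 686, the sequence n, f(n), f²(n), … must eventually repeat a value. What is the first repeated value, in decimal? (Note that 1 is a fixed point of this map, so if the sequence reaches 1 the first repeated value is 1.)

686 → 6² + 8² + 6² = 136
136 → 1² + 3² + 6² = 46
46 → 4² + 6² = 52
52 → 5² + 2² = 29
29 → 2² + 9² = 85
85 → 8² + 5² = 89
89 → 8² + 9² = 145
145 → 1² + 4² + 5² = 42
42 → 4² + 2² = 20
20 → 2² + 0² = 4
4 → 4² = 16
16 → 1² + 6² = 37
37 → 3² + 7² = 58
58 → 5² + 8² = 89  — 89 already appeared earlier.

89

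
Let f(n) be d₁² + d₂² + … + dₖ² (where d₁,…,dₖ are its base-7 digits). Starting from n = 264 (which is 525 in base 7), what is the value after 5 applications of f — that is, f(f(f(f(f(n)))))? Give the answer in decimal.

264 = (5,2,5)_7 → 5² + 2² + 5² = 25 + 4 + 25 = 54
54 = (1,0,5)_7 → 1² + 0² + 5² = 1 + 0 + 25 = 26
26 = (3,5)_7 → 3² + 5² = 9 + 25 = 34
34 = (4,6)_7 → 4² + 6² = 16 + 36 = 52
52 = (1,0,3)_7 → 1² + 0² + 3² = 1 + 0 + 9 = 10

10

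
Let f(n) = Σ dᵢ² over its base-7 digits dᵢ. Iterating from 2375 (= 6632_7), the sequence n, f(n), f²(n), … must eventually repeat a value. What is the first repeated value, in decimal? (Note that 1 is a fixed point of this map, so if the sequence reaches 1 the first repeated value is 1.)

45

2375 = (6,6,3,2)_7 → 6² + 6² + 3² + 2² = 85
85 = (1,5,1)_7 → 1² + 5² + 1² = 27
27 = (3,6)_7 → 3² + 6² = 45
45 = (6,3)_7 → 6² + 3² = 45  — 45 already appeared earlier.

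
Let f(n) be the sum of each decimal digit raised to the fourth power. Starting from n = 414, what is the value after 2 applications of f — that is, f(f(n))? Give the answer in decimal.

414 → 4⁴ + 1⁴ + 4⁴ = 513
513 → 5⁴ + 1⁴ + 3⁴ = 707

707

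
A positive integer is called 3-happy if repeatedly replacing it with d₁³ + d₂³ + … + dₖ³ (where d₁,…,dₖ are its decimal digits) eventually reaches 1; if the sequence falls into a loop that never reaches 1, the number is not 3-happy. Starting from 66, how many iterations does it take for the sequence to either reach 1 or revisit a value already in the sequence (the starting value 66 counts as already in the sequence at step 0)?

66 → 6³ + 6³ = 216 + 216 = 432
432 → 4³ + 3³ + 2³ = 64 + 27 + 8 = 99
99 → 9³ + 9³ = 729 + 729 = 1458
1458 → 1³ + 4³ + 5³ + 8³ = 1 + 64 + 125 + 512 = 702
702 → 7³ + 0³ + 2³ = 343 + 0 + 8 = 351
351 → 3³ + 5³ + 1³ = 27 + 125 + 1 = 153
153 → 1³ + 5³ + 3³ = 1 + 125 + 27 = 153  — 153 repeats.
That took 7 steps.

7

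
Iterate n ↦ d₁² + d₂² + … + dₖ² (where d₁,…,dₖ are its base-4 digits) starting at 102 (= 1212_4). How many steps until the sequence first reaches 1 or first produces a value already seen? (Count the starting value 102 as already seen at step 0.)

4

102 = (1,2,1,2)_4 → 1² + 2² + 1² + 2² = 10
10 = (2,2)_4 → 2² + 2² = 8
8 = (2,0)_4 → 2² + 0² = 4
4 = (1,0)_4 → 1² + 0² = 1  — reached 1.
That took 4 steps.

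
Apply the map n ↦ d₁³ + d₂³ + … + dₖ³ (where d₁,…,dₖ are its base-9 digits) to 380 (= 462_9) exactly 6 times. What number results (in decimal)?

380 = (4,6,2)_9 → 4³ + 6³ + 2³ = 288
288 = (3,5,0)_9 → 3³ + 5³ + 0³ = 152
152 = (1,7,8)_9 → 1³ + 7³ + 8³ = 856
856 = (1,1,5,1)_9 → 1³ + 1³ + 5³ + 1³ = 128
128 = (1,5,2)_9 → 1³ + 5³ + 2³ = 134
134 = (1,5,8)_9 → 1³ + 5³ + 8³ = 638

638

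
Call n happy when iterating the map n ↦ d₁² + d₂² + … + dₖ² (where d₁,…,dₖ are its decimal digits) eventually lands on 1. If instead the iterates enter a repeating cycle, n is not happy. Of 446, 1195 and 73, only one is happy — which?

446: 446 → 68 → 100 → 1  — reaches 1 (happy)
1195: 1195 → 108 → 65 → 61 → 37 → 58 → 89 → 145 → 42 → 20 → 4 → 16 → 37  — repeats 37 (not happy)
73: 73 → 58 → 89 → 145 → 42 → 20 → 4 → 16 → 37 → 58  — repeats 58 (not happy)

446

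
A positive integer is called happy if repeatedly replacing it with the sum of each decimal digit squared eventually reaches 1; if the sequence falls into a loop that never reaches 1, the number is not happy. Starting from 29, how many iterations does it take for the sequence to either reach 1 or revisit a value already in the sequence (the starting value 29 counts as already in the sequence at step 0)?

29 → 2² + 9² = 85
85 → 8² + 5² = 89
89 → 8² + 9² = 145
145 → 1² + 4² + 5² = 42
42 → 4² + 2² = 20
20 → 2² + 0² = 4
4 → 4² = 16
16 → 1² + 6² = 37
37 → 3² + 7² = 58
58 → 5² + 8² = 89  — 89 repeats.
That took 10 steps.

10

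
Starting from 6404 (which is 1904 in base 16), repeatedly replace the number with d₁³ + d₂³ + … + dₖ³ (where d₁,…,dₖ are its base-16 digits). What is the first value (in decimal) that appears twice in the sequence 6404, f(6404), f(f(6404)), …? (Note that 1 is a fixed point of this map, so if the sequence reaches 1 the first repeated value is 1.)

6404 = (1,9,0,4)_16 → 794
794 = (3,1,10)_16 → 1028
1028 = (4,0,4)_16 → 128
128 = (8,0)_16 → 512
512 = (2,0,0)_16 → 8
8 = (8)_16 → 512  — 512 already appeared earlier.

512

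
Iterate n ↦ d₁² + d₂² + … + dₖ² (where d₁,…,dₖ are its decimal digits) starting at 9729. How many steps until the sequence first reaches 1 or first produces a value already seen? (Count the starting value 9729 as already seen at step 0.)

15

9729 → 9² + 7² + 2² + 9² = 81 + 49 + 4 + 81 = 215
215 → 2² + 1² + 5² = 4 + 1 + 25 = 30
30 → 3² + 0² = 9 + 0 = 9
9 → 9² = 81
81 → 8² + 1² = 64 + 1 = 65
65 → 6² + 5² = 36 + 25 = 61
61 → 6² + 1² = 36 + 1 = 37
37 → 3² + 7² = 9 + 49 = 58
58 → 5² + 8² = 25 + 64 = 89
89 → 8² + 9² = 64 + 81 = 145
145 → 1² + 4² + 5² = 1 + 16 + 25 = 42
42 → 4² + 2² = 16 + 4 = 20
20 → 2² + 0² = 4 + 0 = 4
4 → 4² = 16
16 → 1² + 6² = 1 + 36 = 37  — 37 repeats.
That took 15 steps.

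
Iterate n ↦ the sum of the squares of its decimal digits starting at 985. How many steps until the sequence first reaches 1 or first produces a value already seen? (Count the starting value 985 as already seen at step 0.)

14

985 → 9² + 8² + 5² = 170
170 → 1² + 7² + 0² = 50
50 → 5² + 0² = 25
25 → 2² + 5² = 29
29 → 2² + 9² = 85
85 → 8² + 5² = 89
89 → 8² + 9² = 145
145 → 1² + 4² + 5² = 42
42 → 4² + 2² = 20
20 → 2² + 0² = 4
4 → 4² = 16
16 → 1² + 6² = 37
37 → 3² + 7² = 58
58 → 5² + 8² = 89  — 89 repeats.
That took 14 steps.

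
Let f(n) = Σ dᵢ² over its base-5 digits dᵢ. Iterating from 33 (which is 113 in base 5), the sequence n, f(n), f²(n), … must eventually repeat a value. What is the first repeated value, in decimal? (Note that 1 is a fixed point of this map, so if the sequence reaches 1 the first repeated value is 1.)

1

33 = (1,1,3)_5 → 1² + 1² + 3² = 11
11 = (2,1)_5 → 2² + 1² = 5
5 = (1,0)_5 → 1² + 0² = 1  — reached the fixed point 1.
1 → 1, so 1 is the first repeated value.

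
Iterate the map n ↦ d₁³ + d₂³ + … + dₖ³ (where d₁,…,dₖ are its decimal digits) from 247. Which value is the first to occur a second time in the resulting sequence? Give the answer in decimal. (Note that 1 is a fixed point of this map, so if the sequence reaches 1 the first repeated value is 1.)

247 → 2³ + 4³ + 7³ = 8 + 64 + 343 = 415
415 → 4³ + 1³ + 5³ = 64 + 1 + 125 = 190
190 → 1³ + 9³ + 0³ = 1 + 729 + 0 = 730
730 → 7³ + 3³ + 0³ = 343 + 27 + 0 = 370
370 → 3³ + 7³ + 0³ = 27 + 343 + 0 = 370  — 370 already appeared earlier.

370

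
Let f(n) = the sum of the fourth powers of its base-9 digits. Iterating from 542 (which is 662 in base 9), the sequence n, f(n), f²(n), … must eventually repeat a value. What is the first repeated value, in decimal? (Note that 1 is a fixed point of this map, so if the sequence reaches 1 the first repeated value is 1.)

542 = (6,6,2)_9 → 6⁴ + 6⁴ + 2⁴ = 2608
2608 = (3,5,1,7)_9 → 3⁴ + 5⁴ + 1⁴ + 7⁴ = 3108
3108 = (4,2,3,3)_9 → 4⁴ + 2⁴ + 3⁴ + 3⁴ = 434
434 = (5,3,2)_9 → 5⁴ + 3⁴ + 2⁴ = 722
722 = (8,8,2)_9 → 8⁴ + 8⁴ + 2⁴ = 8208
8208 = (1,2,2,3,0)_9 → 1⁴ + 2⁴ + 2⁴ + 3⁴ + 0⁴ = 114
114 = (1,3,6)_9 → 1⁴ + 3⁴ + 6⁴ = 1378
1378 = (1,8,0,1)_9 → 1⁴ + 8⁴ + 0⁴ + 1⁴ = 4098
4098 = (5,5,5,3)_9 → 5⁴ + 5⁴ + 5⁴ + 3⁴ = 1956
1956 = (2,6,1,3)_9 → 2⁴ + 6⁴ + 1⁴ + 3⁴ = 1394
1394 = (1,8,1,8)_9 → 1⁴ + 8⁴ + 1⁴ + 8⁴ = 8194
8194 = (1,2,2,1,4)_9 → 1⁴ + 2⁴ + 2⁴ + 1⁴ + 4⁴ = 290
290 = (3,5,2)_9 → 3⁴ + 5⁴ + 2⁴ = 722  — 722 already appeared earlier.

722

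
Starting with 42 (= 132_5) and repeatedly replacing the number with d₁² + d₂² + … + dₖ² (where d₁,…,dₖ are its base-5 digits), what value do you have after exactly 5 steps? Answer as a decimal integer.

4

42 = (1,3,2)_5 → 1² + 3² + 2² = 14
14 = (2,4)_5 → 2² + 4² = 20
20 = (4,0)_5 → 4² + 0² = 16
16 = (3,1)_5 → 3² + 1² = 10
10 = (2,0)_5 → 2² + 0² = 4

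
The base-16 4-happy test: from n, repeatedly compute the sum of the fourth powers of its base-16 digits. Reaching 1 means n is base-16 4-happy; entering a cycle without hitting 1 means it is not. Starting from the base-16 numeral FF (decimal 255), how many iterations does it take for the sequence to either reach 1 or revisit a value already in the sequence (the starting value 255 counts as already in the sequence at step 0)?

255 = (15,15)_16 → 15⁴ + 15⁴ = 101250
101250 = (1,8,11,8,2)_16 → 1⁴ + 8⁴ + 11⁴ + 8⁴ + 2⁴ = 22850
22850 = (5,9,4,2)_16 → 5⁴ + 9⁴ + 4⁴ + 2⁴ = 7458
7458 = (1,13,2,2)_16 → 1⁴ + 13⁴ + 2⁴ + 2⁴ = 28594
28594 = (6,15,11,2)_16 → 6⁴ + 15⁴ + 11⁴ + 2⁴ = 66578
66578 = (1,0,4,1,2)_16 → 1⁴ + 0⁴ + 4⁴ + 1⁴ + 2⁴ = 274
274 = (1,1,2)_16 → 1⁴ + 1⁴ + 2⁴ = 18
18 = (1,2)_16 → 1⁴ + 2⁴ = 17
17 = (1,1)_16 → 1⁴ + 1⁴ = 2
2 = (2)_16 → 2⁴ = 16
16 = (1,0)_16 → 1⁴ + 0⁴ = 1  — reached 1.
That took 11 steps.

11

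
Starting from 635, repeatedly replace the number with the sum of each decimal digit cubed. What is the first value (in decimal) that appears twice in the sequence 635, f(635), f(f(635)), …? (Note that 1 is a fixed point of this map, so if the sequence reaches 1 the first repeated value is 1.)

371

635 → 6³ + 3³ + 5³ = 368
368 → 3³ + 6³ + 8³ = 755
755 → 7³ + 5³ + 5³ = 593
593 → 5³ + 9³ + 3³ = 881
881 → 8³ + 8³ + 1³ = 1025
1025 → 1³ + 0³ + 2³ + 5³ = 134
134 → 1³ + 3³ + 4³ = 92
92 → 9³ + 2³ = 737
737 → 7³ + 3³ + 7³ = 713
713 → 7³ + 1³ + 3³ = 371
371 → 3³ + 7³ + 1³ = 371  — 371 already appeared earlier.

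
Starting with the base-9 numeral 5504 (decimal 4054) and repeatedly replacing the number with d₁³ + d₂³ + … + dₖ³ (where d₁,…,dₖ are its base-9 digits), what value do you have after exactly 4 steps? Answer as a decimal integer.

244

4054 = (5,5,0,4)_9 → 314
314 = (3,7,8)_9 → 882
882 = (1,1,8,0)_9 → 514
514 = (6,3,1)_9 → 244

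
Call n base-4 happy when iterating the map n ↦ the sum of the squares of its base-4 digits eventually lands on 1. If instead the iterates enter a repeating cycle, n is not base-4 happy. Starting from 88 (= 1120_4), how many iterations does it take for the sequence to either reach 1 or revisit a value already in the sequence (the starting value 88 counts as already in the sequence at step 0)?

5

88 = (1,1,2,0)_4 → 1² + 1² + 2² + 0² = 1 + 1 + 4 + 0 = 6
6 = (1,2)_4 → 1² + 2² = 1 + 4 = 5
5 = (1,1)_4 → 1² + 1² = 1 + 1 = 2
2 = (2)_4 → 2² = 4
4 = (1,0)_4 → 1² + 0² = 1 + 0 = 1  — reached 1.
That took 5 steps.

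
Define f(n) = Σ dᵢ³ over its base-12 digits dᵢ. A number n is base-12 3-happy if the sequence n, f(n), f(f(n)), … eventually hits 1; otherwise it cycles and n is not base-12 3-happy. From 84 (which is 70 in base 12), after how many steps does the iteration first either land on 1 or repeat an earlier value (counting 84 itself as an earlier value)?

15

84 = (7,0)_12 → 7³ + 0³ = 343 + 0 = 343
343 = (2,4,7)_12 → 2³ + 4³ + 7³ = 8 + 64 + 343 = 415
415 = (2,10,7)_12 → 2³ + 10³ + 7³ = 8 + 1000 + 343 = 1351
1351 = (9,4,7)_12 → 9³ + 4³ + 7³ = 729 + 64 + 343 = 1136
1136 = (7,10,8)_12 → 7³ + 10³ + 8³ = 343 + 1000 + 512 = 1855
1855 = (1,0,10,7)_12 → 1³ + 0³ + 10³ + 7³ = 1 + 0 + 1000 + 343 = 1344
1344 = (9,4,0)_12 → 9³ + 4³ + 0³ = 729 + 64 + 0 = 793
793 = (5,6,1)_12 → 5³ + 6³ + 1³ = 125 + 216 + 1 = 342
342 = (2,4,6)_12 → 2³ + 4³ + 6³ = 8 + 64 + 216 = 288
288 = (2,0,0)_12 → 2³ + 0³ + 0³ = 8 + 0 + 0 = 8
8 = (8)_12 → 8³ = 512
512 = (3,6,8)_12 → 3³ + 6³ + 8³ = 27 + 216 + 512 = 755
755 = (5,2,11)_12 → 5³ + 2³ + 11³ = 125 + 8 + 1331 = 1464
1464 = (10,2,0)_12 → 10³ + 2³ + 0³ = 1000 + 8 + 0 = 1008
1008 = (7,0,0)_12 → 7³ + 0³ + 0³ = 343 + 0 + 0 = 343  — 343 repeats.
That took 15 steps.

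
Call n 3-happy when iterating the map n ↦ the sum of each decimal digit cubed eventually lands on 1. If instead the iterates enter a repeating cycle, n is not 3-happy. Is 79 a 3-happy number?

not 3-happy

79 → 7³ + 9³ = 343 + 729 = 1072
1072 → 1³ + 0³ + 7³ + 2³ = 1 + 0 + 343 + 8 = 352
352 → 3³ + 5³ + 2³ = 27 + 125 + 8 = 160
160 → 1³ + 6³ + 0³ = 1 + 216 + 0 = 217
217 → 2³ + 1³ + 7³ = 8 + 1 + 343 = 352  — 352 already seen; the sequence cycles without reaching 1.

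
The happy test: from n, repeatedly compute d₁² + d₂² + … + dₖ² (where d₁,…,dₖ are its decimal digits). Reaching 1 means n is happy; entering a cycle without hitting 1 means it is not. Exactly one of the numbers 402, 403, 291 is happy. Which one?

291

402: 402 → 20 → 4 → 16 → 37 → 58 → 89 → 145 → 42 → 20  — repeats 20 (not happy)
403: 403 → 25 → 29 → 85 → 89 → 145 → 42 → 20 → 4 → 16 → 37 → 58 → 89  — repeats 89 (not happy)
291: 291 → 86 → 100 → 1  — reaches 1 (happy)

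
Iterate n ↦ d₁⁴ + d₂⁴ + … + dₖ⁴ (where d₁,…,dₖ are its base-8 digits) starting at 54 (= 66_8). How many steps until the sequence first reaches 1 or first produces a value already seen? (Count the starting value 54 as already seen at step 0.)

54 = (6,6)_8 → 2592
2592 = (5,0,4,0)_8 → 881
881 = (1,5,6,1)_8 → 1923
1923 = (3,6,0,3)_8 → 1458
1458 = (2,6,6,2)_8 → 2624
2624 = (5,1,0,0)_8 → 626
626 = (1,1,6,2)_8 → 1314
1314 = (2,4,4,2)_8 → 544
544 = (1,0,4,0)_8 → 257
257 = (4,0,1)_8 → 257  — 257 repeats.
That took 10 steps.

10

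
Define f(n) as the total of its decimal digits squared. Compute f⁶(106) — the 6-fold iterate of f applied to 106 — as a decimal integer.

20

106 → 1² + 0² + 6² = 1 + 0 + 36 = 37
37 → 3² + 7² = 9 + 49 = 58
58 → 5² + 8² = 25 + 64 = 89
89 → 8² + 9² = 64 + 81 = 145
145 → 1² + 4² + 5² = 1 + 16 + 25 = 42
42 → 4² + 2² = 16 + 4 = 20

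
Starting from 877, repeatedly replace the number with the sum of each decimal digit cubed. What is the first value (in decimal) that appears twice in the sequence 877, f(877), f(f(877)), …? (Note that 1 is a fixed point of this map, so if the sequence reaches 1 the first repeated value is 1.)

1

877 → 8³ + 7³ + 7³ = 1198
1198 → 1³ + 1³ + 9³ + 8³ = 1243
1243 → 1³ + 2³ + 4³ + 3³ = 100
100 → 1³ + 0³ + 0³ = 1  — reached the fixed point 1.
1 → 1, so 1 is the first repeated value.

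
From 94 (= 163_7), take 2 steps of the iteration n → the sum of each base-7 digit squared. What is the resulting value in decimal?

94 = (1,6,3)_7 → 1² + 6² + 3² = 1 + 36 + 9 = 46
46 = (6,4)_7 → 6² + 4² = 36 + 16 = 52

52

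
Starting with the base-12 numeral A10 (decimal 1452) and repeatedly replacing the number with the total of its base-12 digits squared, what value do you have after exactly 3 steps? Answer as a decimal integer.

1452 = (10,1,0)_12 → 10² + 1² + 0² = 101
101 = (8,5)_12 → 8² + 5² = 89
89 = (7,5)_12 → 7² + 5² = 74

74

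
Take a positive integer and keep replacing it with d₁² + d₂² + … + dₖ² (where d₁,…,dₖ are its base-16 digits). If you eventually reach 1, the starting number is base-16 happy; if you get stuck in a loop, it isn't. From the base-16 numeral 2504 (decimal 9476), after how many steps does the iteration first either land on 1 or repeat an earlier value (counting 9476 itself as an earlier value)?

9476 = (2,5,0,4)_16 → 2² + 5² + 0² + 4² = 45
45 = (2,13)_16 → 2² + 13² = 173
173 = (10,13)_16 → 10² + 13² = 269
269 = (1,0,13)_16 → 1² + 0² + 13² = 170
170 = (10,10)_16 → 10² + 10² = 200
200 = (12,8)_16 → 12² + 8² = 208
208 = (13,0)_16 → 13² + 0² = 169
169 = (10,9)_16 → 10² + 9² = 181
181 = (11,5)_16 → 11² + 5² = 146
146 = (9,2)_16 → 9² + 2² = 85
85 = (5,5)_16 → 5² + 5² = 50
50 = (3,2)_16 → 3² + 2² = 13
13 = (13)_16 → 13² = 169  — 169 repeats.
That took 13 steps.

13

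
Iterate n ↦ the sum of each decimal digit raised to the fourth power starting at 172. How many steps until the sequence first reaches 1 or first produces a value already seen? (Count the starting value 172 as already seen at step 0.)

13

172 → 1⁴ + 7⁴ + 2⁴ = 1 + 2401 + 16 = 2418
2418 → 2⁴ + 4⁴ + 1⁴ + 8⁴ = 16 + 256 + 1 + 4096 = 4369
4369 → 4⁴ + 3⁴ + 6⁴ + 9⁴ = 256 + 81 + 1296 + 6561 = 8194
8194 → 8⁴ + 1⁴ + 9⁴ + 4⁴ = 4096 + 1 + 6561 + 256 = 10914
10914 → 1⁴ + 0⁴ + 9⁴ + 1⁴ + 4⁴ = 1 + 0 + 6561 + 1 + 256 = 6819
6819 → 6⁴ + 8⁴ + 1⁴ + 9⁴ = 1296 + 4096 + 1 + 6561 = 11954
11954 → 1⁴ + 1⁴ + 9⁴ + 5⁴ + 4⁴ = 1 + 1 + 6561 + 625 + 256 = 7444
7444 → 7⁴ + 4⁴ + 4⁴ + 4⁴ = 2401 + 256 + 256 + 256 = 3169
3169 → 3⁴ + 1⁴ + 6⁴ + 9⁴ = 81 + 1 + 1296 + 6561 = 7939
7939 → 7⁴ + 9⁴ + 3⁴ + 9⁴ = 2401 + 6561 + 81 + 6561 = 15604
15604 → 1⁴ + 5⁴ + 6⁴ + 0⁴ + 4⁴ = 1 + 625 + 1296 + 0 + 256 = 2178
2178 → 2⁴ + 1⁴ + 7⁴ + 8⁴ = 16 + 1 + 2401 + 4096 = 6514
6514 → 6⁴ + 5⁴ + 1⁴ + 4⁴ = 1296 + 625 + 1 + 256 = 2178  — 2178 repeats.
That took 13 steps.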